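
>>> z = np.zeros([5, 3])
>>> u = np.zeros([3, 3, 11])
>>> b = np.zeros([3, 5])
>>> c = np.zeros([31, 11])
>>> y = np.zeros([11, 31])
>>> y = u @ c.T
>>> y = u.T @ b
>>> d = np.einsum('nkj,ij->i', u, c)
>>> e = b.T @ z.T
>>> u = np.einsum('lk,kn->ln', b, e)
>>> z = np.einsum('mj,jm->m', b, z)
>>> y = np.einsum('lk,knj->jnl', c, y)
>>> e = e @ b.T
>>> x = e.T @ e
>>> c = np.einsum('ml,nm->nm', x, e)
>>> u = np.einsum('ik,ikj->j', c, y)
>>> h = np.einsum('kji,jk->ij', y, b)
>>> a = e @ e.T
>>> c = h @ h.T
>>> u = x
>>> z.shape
(3,)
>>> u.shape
(3, 3)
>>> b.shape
(3, 5)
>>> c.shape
(31, 31)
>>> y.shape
(5, 3, 31)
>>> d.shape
(31,)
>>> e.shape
(5, 3)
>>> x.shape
(3, 3)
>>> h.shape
(31, 3)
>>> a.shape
(5, 5)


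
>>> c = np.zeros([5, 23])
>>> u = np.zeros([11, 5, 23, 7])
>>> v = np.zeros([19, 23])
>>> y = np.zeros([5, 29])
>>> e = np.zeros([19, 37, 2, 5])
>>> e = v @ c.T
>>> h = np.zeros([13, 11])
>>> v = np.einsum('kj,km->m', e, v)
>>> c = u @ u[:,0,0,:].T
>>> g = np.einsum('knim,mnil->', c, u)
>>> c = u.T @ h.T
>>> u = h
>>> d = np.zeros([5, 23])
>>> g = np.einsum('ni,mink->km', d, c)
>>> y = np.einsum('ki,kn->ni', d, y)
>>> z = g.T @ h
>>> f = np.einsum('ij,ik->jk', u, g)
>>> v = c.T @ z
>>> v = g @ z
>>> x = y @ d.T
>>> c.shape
(7, 23, 5, 13)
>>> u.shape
(13, 11)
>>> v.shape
(13, 11)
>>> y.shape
(29, 23)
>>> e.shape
(19, 5)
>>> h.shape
(13, 11)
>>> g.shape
(13, 7)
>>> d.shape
(5, 23)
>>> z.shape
(7, 11)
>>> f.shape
(11, 7)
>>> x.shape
(29, 5)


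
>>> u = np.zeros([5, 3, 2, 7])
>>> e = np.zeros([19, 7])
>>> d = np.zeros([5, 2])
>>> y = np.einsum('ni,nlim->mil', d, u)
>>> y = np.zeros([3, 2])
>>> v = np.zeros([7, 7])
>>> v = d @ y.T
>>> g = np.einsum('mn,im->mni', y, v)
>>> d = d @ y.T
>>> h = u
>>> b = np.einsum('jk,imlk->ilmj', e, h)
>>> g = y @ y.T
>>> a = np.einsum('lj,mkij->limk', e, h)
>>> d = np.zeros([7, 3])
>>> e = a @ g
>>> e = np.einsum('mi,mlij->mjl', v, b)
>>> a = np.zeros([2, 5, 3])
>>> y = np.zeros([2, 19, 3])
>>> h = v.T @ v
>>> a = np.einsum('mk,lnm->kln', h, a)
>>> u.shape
(5, 3, 2, 7)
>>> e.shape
(5, 19, 2)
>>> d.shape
(7, 3)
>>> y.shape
(2, 19, 3)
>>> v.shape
(5, 3)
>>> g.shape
(3, 3)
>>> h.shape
(3, 3)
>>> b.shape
(5, 2, 3, 19)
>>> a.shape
(3, 2, 5)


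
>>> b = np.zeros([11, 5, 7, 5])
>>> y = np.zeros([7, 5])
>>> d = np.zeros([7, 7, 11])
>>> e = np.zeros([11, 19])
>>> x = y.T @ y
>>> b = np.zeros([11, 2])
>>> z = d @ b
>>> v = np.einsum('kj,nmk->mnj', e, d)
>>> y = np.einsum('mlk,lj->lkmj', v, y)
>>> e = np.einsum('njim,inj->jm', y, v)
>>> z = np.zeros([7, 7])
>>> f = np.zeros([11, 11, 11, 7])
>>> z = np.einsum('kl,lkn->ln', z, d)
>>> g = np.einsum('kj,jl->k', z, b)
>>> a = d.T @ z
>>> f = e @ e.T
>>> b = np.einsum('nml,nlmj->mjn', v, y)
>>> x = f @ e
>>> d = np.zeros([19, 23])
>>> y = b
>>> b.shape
(7, 5, 7)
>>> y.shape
(7, 5, 7)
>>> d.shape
(19, 23)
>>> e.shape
(19, 5)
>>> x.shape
(19, 5)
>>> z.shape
(7, 11)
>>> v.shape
(7, 7, 19)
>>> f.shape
(19, 19)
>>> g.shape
(7,)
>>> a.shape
(11, 7, 11)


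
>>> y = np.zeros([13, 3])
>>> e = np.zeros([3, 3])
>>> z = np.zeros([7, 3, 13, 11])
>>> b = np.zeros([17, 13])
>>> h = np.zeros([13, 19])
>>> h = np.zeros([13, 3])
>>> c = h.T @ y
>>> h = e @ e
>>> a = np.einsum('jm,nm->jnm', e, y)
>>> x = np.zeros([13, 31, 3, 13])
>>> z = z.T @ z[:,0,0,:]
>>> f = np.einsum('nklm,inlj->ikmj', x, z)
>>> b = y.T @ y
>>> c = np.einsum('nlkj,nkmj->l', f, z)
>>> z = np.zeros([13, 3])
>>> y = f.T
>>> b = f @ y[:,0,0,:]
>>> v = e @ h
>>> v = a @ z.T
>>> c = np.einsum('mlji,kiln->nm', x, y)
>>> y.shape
(11, 13, 31, 11)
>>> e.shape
(3, 3)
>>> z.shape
(13, 3)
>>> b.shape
(11, 31, 13, 11)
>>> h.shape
(3, 3)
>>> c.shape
(11, 13)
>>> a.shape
(3, 13, 3)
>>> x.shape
(13, 31, 3, 13)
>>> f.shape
(11, 31, 13, 11)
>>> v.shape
(3, 13, 13)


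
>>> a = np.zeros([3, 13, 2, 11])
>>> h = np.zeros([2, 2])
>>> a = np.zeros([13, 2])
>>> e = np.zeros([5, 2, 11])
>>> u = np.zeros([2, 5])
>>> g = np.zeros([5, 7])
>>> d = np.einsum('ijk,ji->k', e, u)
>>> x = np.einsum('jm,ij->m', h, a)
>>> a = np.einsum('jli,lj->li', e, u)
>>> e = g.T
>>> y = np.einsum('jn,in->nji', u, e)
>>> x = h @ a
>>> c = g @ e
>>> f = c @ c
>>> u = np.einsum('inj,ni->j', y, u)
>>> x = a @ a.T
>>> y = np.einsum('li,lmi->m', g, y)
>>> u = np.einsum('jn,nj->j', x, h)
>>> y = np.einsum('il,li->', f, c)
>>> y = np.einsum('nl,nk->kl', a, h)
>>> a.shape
(2, 11)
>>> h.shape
(2, 2)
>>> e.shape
(7, 5)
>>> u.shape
(2,)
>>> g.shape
(5, 7)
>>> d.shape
(11,)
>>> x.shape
(2, 2)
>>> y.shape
(2, 11)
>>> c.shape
(5, 5)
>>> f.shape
(5, 5)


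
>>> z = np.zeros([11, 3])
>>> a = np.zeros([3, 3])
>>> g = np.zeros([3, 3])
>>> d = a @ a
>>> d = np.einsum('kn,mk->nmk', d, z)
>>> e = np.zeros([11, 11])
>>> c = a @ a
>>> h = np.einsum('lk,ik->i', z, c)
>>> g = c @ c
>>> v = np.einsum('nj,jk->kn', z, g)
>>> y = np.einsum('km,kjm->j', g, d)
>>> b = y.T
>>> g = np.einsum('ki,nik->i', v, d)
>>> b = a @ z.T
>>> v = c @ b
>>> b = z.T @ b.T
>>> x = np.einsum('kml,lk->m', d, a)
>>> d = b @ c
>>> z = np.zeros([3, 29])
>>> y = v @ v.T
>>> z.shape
(3, 29)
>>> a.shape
(3, 3)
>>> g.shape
(11,)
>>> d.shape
(3, 3)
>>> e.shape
(11, 11)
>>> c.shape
(3, 3)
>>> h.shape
(3,)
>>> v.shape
(3, 11)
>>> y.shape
(3, 3)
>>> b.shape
(3, 3)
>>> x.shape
(11,)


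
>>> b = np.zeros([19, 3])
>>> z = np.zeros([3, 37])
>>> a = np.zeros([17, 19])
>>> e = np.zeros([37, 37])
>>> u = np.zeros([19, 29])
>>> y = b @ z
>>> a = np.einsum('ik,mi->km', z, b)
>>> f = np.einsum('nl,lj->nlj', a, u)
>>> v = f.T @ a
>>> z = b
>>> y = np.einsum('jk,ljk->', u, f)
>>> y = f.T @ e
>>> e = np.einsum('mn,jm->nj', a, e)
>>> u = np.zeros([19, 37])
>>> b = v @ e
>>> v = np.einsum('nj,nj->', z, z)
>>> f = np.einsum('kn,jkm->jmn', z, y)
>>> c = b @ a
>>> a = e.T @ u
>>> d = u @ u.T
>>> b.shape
(29, 19, 37)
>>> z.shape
(19, 3)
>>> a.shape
(37, 37)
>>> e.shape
(19, 37)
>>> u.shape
(19, 37)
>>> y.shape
(29, 19, 37)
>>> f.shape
(29, 37, 3)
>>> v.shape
()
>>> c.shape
(29, 19, 19)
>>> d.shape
(19, 19)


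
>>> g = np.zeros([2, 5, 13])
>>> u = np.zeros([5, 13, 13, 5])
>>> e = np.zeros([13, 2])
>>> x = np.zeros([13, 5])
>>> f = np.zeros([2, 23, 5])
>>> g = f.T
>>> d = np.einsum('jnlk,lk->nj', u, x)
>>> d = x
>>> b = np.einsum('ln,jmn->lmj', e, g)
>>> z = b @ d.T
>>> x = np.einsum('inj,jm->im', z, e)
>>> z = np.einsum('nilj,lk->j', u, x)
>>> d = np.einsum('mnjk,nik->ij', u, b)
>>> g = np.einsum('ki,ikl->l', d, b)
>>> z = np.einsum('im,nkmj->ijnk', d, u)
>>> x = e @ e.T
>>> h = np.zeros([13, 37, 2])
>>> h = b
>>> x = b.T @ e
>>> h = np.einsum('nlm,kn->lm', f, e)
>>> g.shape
(5,)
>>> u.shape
(5, 13, 13, 5)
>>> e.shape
(13, 2)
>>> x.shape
(5, 23, 2)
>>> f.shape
(2, 23, 5)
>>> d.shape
(23, 13)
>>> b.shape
(13, 23, 5)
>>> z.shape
(23, 5, 5, 13)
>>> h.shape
(23, 5)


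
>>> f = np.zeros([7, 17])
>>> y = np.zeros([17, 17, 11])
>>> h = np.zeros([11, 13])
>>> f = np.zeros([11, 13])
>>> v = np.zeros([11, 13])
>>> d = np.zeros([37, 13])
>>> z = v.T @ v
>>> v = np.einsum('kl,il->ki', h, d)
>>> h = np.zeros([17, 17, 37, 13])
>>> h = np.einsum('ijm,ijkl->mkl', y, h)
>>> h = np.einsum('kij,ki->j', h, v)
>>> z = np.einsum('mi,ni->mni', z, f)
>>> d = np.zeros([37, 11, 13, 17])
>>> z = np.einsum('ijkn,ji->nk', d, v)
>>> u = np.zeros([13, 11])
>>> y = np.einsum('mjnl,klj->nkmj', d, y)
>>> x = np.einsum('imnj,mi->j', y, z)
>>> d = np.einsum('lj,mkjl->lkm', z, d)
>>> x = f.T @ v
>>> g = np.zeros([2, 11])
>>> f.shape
(11, 13)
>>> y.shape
(13, 17, 37, 11)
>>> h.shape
(13,)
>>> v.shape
(11, 37)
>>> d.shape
(17, 11, 37)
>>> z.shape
(17, 13)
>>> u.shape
(13, 11)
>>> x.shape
(13, 37)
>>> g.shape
(2, 11)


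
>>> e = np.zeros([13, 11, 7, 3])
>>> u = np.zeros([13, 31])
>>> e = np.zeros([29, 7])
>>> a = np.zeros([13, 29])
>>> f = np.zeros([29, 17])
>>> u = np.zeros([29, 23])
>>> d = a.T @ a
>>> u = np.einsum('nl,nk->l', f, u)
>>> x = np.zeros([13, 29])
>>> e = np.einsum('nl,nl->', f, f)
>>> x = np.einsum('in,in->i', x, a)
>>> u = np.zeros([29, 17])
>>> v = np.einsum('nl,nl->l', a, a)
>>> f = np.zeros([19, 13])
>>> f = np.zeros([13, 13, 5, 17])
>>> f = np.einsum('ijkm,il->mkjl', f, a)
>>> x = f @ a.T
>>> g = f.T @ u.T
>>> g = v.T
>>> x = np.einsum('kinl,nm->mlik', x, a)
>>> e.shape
()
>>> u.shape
(29, 17)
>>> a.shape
(13, 29)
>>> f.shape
(17, 5, 13, 29)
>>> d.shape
(29, 29)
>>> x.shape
(29, 13, 5, 17)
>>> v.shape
(29,)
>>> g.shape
(29,)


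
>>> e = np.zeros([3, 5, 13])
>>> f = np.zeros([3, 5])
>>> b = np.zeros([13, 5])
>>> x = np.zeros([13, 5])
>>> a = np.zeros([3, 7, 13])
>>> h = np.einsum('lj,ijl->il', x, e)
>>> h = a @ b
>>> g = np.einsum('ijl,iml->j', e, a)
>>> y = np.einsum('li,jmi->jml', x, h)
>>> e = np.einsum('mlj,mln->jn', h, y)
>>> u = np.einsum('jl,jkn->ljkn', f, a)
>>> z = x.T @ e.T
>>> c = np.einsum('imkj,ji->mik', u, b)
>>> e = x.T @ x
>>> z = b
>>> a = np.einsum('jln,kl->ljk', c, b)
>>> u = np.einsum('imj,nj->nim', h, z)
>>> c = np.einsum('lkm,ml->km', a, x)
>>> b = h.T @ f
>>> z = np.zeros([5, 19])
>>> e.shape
(5, 5)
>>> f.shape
(3, 5)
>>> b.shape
(5, 7, 5)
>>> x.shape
(13, 5)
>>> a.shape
(5, 3, 13)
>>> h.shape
(3, 7, 5)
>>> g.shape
(5,)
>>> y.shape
(3, 7, 13)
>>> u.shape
(13, 3, 7)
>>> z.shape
(5, 19)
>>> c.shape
(3, 13)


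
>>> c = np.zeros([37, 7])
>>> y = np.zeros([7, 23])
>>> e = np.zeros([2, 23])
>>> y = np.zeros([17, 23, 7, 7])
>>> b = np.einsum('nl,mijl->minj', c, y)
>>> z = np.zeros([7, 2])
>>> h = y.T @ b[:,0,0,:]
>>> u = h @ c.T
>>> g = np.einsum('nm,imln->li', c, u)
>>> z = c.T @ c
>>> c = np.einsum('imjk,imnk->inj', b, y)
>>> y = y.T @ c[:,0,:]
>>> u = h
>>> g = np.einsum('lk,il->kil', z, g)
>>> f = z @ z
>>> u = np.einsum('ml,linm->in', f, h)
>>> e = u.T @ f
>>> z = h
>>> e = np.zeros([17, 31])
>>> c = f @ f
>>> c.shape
(7, 7)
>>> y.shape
(7, 7, 23, 37)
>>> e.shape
(17, 31)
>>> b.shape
(17, 23, 37, 7)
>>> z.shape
(7, 7, 23, 7)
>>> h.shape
(7, 7, 23, 7)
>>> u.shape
(7, 23)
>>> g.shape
(7, 23, 7)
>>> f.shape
(7, 7)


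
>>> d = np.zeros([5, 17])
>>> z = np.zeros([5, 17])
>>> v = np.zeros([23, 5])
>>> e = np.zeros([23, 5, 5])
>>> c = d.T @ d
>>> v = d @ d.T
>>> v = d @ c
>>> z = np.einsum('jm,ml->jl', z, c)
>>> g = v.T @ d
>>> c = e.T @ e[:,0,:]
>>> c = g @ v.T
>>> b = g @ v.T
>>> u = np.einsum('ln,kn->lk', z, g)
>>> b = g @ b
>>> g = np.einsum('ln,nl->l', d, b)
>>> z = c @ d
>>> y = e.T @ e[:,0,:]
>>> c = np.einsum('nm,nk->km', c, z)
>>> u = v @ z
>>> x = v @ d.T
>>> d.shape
(5, 17)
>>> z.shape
(17, 17)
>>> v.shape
(5, 17)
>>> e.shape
(23, 5, 5)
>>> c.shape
(17, 5)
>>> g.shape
(5,)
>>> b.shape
(17, 5)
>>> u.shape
(5, 17)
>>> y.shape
(5, 5, 5)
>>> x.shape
(5, 5)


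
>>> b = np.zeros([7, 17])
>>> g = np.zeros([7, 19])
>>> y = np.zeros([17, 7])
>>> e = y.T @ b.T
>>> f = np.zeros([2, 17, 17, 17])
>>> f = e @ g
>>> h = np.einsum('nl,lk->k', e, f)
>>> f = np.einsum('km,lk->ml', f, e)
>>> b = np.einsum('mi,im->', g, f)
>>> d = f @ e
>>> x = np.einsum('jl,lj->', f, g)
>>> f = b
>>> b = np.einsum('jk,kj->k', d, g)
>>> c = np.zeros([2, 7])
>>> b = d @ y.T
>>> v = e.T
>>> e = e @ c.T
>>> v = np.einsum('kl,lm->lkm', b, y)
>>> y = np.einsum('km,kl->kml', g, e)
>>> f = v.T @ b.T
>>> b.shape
(19, 17)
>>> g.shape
(7, 19)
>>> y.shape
(7, 19, 2)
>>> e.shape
(7, 2)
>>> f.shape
(7, 19, 19)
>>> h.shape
(19,)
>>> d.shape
(19, 7)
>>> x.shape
()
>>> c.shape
(2, 7)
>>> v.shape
(17, 19, 7)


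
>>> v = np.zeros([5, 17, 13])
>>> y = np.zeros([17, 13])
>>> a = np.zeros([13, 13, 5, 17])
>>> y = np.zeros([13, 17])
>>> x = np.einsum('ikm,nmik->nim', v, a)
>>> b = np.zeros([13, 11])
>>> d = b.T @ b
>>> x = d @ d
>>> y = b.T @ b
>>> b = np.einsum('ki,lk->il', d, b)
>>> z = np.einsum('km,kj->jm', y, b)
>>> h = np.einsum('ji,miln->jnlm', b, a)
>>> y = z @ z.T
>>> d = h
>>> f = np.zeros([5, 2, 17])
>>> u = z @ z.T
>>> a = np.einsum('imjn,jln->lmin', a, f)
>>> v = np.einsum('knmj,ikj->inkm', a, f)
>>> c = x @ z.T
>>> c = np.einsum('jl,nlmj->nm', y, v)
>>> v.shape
(5, 13, 2, 13)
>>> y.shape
(13, 13)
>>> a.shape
(2, 13, 13, 17)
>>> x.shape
(11, 11)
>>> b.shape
(11, 13)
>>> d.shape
(11, 17, 5, 13)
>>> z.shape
(13, 11)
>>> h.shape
(11, 17, 5, 13)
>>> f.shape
(5, 2, 17)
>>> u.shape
(13, 13)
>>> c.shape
(5, 2)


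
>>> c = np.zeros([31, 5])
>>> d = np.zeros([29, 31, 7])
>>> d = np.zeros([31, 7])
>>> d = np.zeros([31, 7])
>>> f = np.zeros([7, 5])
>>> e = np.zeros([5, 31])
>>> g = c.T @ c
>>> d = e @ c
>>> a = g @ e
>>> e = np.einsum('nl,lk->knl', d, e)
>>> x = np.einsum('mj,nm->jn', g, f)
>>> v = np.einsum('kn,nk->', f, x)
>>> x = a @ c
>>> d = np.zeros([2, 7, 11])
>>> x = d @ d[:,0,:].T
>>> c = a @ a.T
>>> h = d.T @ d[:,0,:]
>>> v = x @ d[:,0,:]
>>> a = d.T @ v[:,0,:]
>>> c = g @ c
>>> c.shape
(5, 5)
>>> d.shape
(2, 7, 11)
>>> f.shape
(7, 5)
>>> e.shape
(31, 5, 5)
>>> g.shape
(5, 5)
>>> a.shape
(11, 7, 11)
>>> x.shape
(2, 7, 2)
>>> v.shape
(2, 7, 11)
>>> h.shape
(11, 7, 11)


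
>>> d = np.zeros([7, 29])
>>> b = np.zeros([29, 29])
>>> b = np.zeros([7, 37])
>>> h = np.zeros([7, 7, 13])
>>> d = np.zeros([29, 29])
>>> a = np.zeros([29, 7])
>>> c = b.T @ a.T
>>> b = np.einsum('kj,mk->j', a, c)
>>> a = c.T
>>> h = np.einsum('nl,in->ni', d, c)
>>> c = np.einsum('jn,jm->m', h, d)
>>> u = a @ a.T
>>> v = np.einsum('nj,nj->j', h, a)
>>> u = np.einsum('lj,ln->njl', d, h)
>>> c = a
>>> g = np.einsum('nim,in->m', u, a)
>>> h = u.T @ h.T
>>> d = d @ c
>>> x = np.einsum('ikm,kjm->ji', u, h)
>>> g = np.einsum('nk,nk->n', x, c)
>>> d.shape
(29, 37)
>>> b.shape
(7,)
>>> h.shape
(29, 29, 29)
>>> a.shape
(29, 37)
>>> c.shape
(29, 37)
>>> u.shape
(37, 29, 29)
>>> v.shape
(37,)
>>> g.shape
(29,)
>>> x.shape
(29, 37)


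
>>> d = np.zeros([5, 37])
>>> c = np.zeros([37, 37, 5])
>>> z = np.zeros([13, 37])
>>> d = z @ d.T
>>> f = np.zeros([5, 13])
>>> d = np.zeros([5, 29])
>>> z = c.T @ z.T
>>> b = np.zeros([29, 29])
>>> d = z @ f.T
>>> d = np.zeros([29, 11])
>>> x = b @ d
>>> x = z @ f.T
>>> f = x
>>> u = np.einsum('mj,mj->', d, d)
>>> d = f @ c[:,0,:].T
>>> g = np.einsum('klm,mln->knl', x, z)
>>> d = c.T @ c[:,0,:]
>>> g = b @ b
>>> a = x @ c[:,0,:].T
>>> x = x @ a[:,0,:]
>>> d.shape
(5, 37, 5)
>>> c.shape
(37, 37, 5)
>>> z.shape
(5, 37, 13)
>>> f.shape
(5, 37, 5)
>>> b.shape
(29, 29)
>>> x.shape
(5, 37, 37)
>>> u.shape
()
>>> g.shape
(29, 29)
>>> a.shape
(5, 37, 37)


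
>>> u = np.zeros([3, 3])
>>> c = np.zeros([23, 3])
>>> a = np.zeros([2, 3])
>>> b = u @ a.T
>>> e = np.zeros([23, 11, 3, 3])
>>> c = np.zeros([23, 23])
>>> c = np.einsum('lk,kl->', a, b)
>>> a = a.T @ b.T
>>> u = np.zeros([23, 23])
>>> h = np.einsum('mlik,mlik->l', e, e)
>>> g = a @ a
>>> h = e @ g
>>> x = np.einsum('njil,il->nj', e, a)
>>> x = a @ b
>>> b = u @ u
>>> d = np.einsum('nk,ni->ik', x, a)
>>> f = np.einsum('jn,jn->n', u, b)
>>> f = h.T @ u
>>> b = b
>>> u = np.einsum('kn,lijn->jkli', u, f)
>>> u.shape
(11, 23, 3, 3)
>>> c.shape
()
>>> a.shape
(3, 3)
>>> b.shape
(23, 23)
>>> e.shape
(23, 11, 3, 3)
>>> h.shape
(23, 11, 3, 3)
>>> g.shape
(3, 3)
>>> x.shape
(3, 2)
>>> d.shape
(3, 2)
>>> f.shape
(3, 3, 11, 23)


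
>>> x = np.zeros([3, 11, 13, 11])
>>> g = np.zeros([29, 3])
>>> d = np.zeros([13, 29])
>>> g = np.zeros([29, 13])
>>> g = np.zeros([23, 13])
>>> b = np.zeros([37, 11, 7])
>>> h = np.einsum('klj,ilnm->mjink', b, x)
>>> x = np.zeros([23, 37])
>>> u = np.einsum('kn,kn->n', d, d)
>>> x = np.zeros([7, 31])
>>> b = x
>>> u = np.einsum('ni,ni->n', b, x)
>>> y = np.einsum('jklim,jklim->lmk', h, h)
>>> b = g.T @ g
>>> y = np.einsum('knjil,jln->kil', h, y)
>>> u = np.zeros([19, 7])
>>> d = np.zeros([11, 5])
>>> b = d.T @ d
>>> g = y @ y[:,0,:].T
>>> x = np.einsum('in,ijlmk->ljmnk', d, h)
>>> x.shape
(3, 7, 13, 5, 37)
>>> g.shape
(11, 13, 11)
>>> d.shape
(11, 5)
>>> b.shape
(5, 5)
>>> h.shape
(11, 7, 3, 13, 37)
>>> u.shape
(19, 7)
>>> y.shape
(11, 13, 37)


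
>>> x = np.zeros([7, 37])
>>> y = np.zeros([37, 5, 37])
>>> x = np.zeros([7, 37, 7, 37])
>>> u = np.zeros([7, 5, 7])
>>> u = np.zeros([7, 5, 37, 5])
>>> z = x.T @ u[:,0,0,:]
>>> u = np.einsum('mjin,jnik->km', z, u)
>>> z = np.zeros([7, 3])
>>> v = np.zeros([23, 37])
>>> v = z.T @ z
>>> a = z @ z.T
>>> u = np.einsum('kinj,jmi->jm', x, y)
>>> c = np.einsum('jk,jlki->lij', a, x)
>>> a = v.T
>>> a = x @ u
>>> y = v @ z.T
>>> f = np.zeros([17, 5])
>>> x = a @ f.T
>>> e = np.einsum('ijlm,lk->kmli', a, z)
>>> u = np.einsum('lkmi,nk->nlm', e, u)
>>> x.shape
(7, 37, 7, 17)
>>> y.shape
(3, 7)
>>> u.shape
(37, 3, 7)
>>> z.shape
(7, 3)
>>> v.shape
(3, 3)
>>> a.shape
(7, 37, 7, 5)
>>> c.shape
(37, 37, 7)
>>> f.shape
(17, 5)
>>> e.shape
(3, 5, 7, 7)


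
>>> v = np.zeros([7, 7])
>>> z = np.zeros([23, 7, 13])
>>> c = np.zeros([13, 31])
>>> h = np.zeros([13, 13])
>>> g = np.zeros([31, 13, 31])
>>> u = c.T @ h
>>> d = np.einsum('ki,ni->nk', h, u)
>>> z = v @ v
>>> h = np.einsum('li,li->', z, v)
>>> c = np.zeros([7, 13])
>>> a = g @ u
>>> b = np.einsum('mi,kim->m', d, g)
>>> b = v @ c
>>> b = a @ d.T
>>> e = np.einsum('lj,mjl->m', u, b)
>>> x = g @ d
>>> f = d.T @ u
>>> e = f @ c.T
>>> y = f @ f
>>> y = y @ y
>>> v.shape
(7, 7)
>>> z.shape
(7, 7)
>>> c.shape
(7, 13)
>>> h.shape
()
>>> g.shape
(31, 13, 31)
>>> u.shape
(31, 13)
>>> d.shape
(31, 13)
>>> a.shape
(31, 13, 13)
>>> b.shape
(31, 13, 31)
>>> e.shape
(13, 7)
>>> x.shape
(31, 13, 13)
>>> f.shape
(13, 13)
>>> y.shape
(13, 13)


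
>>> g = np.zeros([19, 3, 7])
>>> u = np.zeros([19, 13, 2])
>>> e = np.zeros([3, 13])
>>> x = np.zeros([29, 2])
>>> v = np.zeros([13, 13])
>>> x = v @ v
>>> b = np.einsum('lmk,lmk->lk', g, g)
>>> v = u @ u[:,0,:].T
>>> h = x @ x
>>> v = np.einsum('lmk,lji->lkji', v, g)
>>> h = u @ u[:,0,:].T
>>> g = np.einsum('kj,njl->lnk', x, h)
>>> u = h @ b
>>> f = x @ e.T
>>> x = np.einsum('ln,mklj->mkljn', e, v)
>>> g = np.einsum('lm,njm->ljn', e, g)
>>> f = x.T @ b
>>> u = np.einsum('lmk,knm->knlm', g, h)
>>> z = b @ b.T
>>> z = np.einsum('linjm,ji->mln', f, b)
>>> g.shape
(3, 19, 19)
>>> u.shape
(19, 13, 3, 19)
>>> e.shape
(3, 13)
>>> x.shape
(19, 19, 3, 7, 13)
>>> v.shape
(19, 19, 3, 7)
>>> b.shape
(19, 7)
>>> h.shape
(19, 13, 19)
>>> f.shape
(13, 7, 3, 19, 7)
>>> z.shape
(7, 13, 3)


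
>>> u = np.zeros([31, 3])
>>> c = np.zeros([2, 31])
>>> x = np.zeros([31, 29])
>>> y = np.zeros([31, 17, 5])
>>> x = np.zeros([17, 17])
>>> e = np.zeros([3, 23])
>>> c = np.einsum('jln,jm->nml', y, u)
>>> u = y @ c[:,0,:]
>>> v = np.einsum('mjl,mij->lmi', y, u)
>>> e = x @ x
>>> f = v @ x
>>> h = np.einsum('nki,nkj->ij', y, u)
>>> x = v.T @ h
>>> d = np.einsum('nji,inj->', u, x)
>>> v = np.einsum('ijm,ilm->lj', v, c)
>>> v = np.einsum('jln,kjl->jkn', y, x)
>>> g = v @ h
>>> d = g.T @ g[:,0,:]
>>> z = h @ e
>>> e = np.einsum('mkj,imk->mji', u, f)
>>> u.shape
(31, 17, 17)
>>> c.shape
(5, 3, 17)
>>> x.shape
(17, 31, 17)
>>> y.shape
(31, 17, 5)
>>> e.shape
(31, 17, 5)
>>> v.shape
(31, 17, 5)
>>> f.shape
(5, 31, 17)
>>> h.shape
(5, 17)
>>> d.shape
(17, 17, 17)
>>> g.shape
(31, 17, 17)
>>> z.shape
(5, 17)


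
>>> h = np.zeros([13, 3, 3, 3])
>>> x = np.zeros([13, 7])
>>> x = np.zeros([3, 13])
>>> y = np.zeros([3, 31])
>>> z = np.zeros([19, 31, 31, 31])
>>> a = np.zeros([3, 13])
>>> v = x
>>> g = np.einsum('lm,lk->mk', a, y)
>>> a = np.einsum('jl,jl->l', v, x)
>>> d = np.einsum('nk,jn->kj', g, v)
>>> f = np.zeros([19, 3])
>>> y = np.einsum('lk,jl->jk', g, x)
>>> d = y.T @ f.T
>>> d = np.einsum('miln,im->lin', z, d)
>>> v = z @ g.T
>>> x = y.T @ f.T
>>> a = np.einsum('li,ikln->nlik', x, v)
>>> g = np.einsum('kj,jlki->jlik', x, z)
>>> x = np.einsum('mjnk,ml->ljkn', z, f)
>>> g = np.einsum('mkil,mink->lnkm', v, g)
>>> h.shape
(13, 3, 3, 3)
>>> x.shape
(3, 31, 31, 31)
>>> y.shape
(3, 31)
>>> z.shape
(19, 31, 31, 31)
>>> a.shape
(13, 31, 19, 31)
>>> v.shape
(19, 31, 31, 13)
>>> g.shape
(13, 31, 31, 19)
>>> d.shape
(31, 31, 31)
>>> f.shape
(19, 3)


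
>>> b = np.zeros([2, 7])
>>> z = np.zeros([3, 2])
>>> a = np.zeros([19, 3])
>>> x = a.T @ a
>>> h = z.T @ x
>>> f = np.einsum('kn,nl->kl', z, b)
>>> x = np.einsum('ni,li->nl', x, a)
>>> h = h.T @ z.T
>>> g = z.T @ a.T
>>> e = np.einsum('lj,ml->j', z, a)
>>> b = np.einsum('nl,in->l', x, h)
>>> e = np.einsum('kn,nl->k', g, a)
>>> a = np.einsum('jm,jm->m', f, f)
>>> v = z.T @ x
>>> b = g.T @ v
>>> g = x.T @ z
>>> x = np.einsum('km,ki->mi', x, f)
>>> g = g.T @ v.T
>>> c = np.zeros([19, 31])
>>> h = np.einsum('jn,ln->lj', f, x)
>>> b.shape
(19, 19)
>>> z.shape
(3, 2)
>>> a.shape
(7,)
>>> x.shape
(19, 7)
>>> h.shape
(19, 3)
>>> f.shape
(3, 7)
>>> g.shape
(2, 2)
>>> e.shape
(2,)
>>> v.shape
(2, 19)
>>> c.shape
(19, 31)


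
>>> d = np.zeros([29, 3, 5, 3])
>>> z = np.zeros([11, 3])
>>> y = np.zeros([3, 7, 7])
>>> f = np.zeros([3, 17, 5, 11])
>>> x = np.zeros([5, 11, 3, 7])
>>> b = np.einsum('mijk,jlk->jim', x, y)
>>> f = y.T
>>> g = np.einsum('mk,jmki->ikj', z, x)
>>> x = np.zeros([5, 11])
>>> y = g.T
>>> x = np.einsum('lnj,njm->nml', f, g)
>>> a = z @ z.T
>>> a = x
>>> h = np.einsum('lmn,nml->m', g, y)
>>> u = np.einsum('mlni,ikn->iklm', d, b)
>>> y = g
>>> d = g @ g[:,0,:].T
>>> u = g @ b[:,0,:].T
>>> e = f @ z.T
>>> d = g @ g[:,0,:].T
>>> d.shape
(7, 3, 7)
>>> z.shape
(11, 3)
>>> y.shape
(7, 3, 5)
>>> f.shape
(7, 7, 3)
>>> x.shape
(7, 5, 7)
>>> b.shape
(3, 11, 5)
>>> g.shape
(7, 3, 5)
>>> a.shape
(7, 5, 7)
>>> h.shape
(3,)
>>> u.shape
(7, 3, 3)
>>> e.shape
(7, 7, 11)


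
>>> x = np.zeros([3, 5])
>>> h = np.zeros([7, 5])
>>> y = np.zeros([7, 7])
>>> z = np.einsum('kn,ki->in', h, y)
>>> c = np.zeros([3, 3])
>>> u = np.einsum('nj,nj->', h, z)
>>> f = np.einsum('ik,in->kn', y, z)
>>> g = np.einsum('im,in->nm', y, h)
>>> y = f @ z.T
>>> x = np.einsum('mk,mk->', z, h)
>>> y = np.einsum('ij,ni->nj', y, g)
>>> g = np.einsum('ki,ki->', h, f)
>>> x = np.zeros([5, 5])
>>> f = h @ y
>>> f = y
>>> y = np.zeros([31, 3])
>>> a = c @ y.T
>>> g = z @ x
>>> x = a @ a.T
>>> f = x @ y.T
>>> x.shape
(3, 3)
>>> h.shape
(7, 5)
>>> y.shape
(31, 3)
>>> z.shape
(7, 5)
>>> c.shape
(3, 3)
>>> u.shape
()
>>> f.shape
(3, 31)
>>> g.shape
(7, 5)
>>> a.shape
(3, 31)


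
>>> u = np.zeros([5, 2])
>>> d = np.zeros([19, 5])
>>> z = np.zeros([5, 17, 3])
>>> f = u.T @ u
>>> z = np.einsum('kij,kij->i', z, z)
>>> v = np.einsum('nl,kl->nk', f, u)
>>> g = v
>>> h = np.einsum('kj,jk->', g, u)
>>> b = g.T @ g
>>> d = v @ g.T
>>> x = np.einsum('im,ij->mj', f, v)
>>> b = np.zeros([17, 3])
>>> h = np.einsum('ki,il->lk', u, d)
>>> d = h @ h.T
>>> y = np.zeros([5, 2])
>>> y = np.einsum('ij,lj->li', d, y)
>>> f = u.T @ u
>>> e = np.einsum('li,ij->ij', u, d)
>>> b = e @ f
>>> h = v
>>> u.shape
(5, 2)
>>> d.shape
(2, 2)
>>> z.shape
(17,)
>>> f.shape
(2, 2)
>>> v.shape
(2, 5)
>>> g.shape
(2, 5)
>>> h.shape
(2, 5)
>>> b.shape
(2, 2)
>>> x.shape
(2, 5)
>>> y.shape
(5, 2)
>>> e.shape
(2, 2)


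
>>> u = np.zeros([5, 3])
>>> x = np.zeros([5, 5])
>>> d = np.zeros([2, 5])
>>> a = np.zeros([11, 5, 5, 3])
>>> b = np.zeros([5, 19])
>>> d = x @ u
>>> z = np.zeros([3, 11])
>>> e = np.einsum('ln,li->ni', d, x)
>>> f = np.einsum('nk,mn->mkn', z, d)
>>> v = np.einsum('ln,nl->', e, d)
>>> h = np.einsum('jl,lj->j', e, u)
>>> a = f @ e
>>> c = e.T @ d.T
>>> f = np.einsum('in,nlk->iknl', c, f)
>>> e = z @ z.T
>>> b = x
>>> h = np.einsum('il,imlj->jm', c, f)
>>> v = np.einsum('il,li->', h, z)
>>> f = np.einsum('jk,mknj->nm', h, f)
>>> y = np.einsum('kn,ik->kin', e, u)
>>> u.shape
(5, 3)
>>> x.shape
(5, 5)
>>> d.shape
(5, 3)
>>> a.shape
(5, 11, 5)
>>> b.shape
(5, 5)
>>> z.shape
(3, 11)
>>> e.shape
(3, 3)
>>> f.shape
(5, 5)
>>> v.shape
()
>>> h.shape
(11, 3)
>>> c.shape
(5, 5)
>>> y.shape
(3, 5, 3)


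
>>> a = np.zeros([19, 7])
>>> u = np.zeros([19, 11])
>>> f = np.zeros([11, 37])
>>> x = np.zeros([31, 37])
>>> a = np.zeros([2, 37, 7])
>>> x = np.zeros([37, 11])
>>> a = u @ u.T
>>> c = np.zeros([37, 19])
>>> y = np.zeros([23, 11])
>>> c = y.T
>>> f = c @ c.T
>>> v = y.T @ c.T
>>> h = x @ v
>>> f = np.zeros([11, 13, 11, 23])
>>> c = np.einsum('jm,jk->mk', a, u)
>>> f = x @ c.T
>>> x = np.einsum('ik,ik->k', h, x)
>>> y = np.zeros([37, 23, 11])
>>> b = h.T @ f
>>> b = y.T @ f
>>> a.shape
(19, 19)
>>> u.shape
(19, 11)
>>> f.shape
(37, 19)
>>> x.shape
(11,)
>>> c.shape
(19, 11)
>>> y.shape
(37, 23, 11)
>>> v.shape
(11, 11)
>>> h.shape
(37, 11)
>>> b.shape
(11, 23, 19)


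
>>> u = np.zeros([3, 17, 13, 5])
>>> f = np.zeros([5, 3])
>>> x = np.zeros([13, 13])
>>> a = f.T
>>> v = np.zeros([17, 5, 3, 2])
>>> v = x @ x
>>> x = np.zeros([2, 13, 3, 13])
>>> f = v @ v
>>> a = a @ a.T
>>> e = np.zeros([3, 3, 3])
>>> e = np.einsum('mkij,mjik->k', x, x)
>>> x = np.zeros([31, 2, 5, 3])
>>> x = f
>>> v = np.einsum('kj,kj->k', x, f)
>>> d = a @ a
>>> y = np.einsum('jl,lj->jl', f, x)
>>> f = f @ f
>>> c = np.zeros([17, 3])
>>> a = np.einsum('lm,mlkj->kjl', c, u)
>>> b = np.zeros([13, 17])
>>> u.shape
(3, 17, 13, 5)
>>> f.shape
(13, 13)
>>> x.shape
(13, 13)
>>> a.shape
(13, 5, 17)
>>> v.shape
(13,)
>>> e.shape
(13,)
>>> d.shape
(3, 3)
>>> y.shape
(13, 13)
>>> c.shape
(17, 3)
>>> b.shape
(13, 17)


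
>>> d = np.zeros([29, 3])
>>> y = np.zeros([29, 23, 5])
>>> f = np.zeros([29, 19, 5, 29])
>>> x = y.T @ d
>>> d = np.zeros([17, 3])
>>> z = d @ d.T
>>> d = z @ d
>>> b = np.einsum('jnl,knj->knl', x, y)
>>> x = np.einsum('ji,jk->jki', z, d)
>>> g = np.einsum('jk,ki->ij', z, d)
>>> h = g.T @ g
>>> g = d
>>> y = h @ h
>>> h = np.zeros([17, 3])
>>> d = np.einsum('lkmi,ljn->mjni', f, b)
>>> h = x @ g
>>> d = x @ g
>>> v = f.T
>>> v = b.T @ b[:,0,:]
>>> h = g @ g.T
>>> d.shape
(17, 3, 3)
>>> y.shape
(17, 17)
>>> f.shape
(29, 19, 5, 29)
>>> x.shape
(17, 3, 17)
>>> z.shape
(17, 17)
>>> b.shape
(29, 23, 3)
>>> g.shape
(17, 3)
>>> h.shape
(17, 17)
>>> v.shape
(3, 23, 3)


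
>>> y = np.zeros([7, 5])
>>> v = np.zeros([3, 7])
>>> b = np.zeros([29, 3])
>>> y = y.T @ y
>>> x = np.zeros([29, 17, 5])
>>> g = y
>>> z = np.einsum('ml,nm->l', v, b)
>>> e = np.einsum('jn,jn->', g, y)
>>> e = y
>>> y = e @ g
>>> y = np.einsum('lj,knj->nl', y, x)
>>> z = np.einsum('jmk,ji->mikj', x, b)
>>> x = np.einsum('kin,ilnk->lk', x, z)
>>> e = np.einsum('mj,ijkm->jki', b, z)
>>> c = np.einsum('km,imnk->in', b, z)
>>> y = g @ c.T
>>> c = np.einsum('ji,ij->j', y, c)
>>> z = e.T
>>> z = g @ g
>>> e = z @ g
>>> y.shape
(5, 17)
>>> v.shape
(3, 7)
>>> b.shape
(29, 3)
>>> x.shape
(3, 29)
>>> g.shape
(5, 5)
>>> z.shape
(5, 5)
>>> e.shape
(5, 5)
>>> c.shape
(5,)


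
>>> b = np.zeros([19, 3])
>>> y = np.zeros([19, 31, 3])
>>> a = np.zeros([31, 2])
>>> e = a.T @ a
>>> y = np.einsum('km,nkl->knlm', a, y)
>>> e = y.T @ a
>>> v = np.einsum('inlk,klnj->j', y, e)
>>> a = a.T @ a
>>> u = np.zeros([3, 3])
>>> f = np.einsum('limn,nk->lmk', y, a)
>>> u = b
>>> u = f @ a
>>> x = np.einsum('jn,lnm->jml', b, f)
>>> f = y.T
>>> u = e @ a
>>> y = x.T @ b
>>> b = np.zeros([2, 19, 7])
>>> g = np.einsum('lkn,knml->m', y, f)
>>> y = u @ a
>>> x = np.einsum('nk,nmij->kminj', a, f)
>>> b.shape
(2, 19, 7)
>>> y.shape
(2, 3, 19, 2)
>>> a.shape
(2, 2)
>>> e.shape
(2, 3, 19, 2)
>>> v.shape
(2,)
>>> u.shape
(2, 3, 19, 2)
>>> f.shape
(2, 3, 19, 31)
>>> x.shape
(2, 3, 19, 2, 31)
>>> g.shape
(19,)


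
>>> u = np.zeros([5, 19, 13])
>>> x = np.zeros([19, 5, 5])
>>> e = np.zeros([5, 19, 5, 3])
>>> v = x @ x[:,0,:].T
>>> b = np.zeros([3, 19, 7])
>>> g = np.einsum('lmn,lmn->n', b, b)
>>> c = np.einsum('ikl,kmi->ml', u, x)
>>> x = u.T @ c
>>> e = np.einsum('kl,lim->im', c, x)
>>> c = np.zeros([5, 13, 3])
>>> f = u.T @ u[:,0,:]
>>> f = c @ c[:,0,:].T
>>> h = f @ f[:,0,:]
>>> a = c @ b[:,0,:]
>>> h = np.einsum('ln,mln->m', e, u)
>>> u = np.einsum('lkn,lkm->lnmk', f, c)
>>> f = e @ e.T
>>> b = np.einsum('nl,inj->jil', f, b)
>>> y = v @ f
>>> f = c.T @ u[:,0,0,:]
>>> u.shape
(5, 5, 3, 13)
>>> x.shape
(13, 19, 13)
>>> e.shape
(19, 13)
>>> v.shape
(19, 5, 19)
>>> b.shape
(7, 3, 19)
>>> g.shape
(7,)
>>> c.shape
(5, 13, 3)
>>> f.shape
(3, 13, 13)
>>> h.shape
(5,)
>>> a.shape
(5, 13, 7)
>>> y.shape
(19, 5, 19)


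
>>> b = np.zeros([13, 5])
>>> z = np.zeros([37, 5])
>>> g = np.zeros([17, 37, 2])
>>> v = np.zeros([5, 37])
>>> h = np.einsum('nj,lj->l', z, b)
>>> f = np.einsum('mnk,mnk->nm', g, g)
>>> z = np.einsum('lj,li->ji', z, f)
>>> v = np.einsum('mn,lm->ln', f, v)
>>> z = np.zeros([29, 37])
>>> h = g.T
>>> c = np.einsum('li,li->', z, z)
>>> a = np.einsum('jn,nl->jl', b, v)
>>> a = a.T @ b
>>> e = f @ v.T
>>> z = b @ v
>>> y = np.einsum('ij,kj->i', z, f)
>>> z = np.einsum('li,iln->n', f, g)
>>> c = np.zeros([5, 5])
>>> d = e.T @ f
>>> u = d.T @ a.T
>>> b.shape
(13, 5)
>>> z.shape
(2,)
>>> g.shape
(17, 37, 2)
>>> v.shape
(5, 17)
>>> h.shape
(2, 37, 17)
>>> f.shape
(37, 17)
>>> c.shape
(5, 5)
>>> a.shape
(17, 5)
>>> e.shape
(37, 5)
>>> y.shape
(13,)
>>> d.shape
(5, 17)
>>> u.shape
(17, 17)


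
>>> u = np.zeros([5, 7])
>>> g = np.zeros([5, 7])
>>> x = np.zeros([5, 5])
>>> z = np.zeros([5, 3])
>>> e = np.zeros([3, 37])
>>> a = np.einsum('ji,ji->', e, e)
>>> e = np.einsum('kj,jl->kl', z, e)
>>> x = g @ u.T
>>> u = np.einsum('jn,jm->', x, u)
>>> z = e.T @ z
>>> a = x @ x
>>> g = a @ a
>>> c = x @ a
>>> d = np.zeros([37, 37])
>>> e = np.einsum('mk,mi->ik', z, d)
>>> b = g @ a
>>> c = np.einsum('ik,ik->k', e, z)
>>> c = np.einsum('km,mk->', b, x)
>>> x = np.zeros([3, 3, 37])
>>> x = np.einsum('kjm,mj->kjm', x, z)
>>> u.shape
()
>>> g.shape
(5, 5)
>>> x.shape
(3, 3, 37)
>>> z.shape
(37, 3)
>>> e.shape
(37, 3)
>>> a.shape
(5, 5)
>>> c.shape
()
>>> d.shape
(37, 37)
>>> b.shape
(5, 5)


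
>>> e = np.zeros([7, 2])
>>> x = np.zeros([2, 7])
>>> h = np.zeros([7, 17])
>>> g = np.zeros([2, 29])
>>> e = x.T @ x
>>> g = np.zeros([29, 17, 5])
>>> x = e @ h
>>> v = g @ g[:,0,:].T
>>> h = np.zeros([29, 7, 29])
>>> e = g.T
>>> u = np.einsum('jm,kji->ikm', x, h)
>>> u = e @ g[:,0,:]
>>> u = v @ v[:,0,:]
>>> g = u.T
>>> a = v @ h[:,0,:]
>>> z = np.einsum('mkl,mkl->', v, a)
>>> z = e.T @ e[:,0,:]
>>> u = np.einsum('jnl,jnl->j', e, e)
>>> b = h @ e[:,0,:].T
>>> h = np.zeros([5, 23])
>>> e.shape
(5, 17, 29)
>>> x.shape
(7, 17)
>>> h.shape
(5, 23)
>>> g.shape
(29, 17, 29)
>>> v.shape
(29, 17, 29)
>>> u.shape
(5,)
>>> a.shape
(29, 17, 29)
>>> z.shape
(29, 17, 29)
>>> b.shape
(29, 7, 5)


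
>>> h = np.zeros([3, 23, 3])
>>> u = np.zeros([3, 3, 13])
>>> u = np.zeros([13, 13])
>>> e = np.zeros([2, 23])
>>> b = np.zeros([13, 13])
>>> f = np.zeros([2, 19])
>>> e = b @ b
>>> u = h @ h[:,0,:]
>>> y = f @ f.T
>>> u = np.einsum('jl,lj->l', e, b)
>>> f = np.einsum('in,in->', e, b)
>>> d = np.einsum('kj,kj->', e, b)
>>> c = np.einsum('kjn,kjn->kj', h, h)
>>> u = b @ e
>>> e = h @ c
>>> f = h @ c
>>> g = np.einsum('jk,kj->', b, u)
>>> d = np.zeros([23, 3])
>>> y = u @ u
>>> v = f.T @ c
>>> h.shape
(3, 23, 3)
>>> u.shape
(13, 13)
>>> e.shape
(3, 23, 23)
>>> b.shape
(13, 13)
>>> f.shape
(3, 23, 23)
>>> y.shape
(13, 13)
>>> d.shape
(23, 3)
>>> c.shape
(3, 23)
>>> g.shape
()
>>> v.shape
(23, 23, 23)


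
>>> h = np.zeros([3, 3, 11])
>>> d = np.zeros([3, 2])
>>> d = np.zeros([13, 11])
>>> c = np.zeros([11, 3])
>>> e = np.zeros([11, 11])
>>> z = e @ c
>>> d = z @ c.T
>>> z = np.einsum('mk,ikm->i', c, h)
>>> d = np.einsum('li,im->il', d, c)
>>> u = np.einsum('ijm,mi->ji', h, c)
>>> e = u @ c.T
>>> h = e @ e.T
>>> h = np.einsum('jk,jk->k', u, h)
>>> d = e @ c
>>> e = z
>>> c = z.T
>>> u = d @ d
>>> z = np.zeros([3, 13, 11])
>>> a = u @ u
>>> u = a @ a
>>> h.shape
(3,)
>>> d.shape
(3, 3)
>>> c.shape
(3,)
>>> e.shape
(3,)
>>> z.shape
(3, 13, 11)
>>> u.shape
(3, 3)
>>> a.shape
(3, 3)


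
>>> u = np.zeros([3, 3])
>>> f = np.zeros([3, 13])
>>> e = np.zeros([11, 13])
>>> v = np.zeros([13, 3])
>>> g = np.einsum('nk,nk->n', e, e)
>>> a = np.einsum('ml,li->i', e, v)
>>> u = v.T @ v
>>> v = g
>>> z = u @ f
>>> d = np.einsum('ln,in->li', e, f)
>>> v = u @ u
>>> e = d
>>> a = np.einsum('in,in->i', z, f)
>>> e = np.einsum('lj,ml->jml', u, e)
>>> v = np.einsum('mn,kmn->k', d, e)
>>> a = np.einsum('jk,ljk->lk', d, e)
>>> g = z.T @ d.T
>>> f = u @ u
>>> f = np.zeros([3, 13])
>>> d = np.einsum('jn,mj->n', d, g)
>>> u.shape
(3, 3)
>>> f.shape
(3, 13)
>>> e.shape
(3, 11, 3)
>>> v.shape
(3,)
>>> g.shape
(13, 11)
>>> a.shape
(3, 3)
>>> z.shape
(3, 13)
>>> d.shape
(3,)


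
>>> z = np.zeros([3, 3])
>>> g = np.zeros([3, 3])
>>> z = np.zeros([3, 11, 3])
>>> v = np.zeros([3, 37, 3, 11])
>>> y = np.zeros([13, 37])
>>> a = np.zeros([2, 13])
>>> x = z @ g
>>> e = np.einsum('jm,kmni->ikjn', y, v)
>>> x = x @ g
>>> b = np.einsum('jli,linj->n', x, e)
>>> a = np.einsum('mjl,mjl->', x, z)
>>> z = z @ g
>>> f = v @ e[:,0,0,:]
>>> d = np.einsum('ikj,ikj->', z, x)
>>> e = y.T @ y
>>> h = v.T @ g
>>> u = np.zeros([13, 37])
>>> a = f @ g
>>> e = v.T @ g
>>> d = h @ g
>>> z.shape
(3, 11, 3)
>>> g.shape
(3, 3)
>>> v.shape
(3, 37, 3, 11)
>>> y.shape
(13, 37)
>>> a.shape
(3, 37, 3, 3)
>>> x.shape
(3, 11, 3)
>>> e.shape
(11, 3, 37, 3)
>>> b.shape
(13,)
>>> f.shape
(3, 37, 3, 3)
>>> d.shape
(11, 3, 37, 3)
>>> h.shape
(11, 3, 37, 3)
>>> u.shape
(13, 37)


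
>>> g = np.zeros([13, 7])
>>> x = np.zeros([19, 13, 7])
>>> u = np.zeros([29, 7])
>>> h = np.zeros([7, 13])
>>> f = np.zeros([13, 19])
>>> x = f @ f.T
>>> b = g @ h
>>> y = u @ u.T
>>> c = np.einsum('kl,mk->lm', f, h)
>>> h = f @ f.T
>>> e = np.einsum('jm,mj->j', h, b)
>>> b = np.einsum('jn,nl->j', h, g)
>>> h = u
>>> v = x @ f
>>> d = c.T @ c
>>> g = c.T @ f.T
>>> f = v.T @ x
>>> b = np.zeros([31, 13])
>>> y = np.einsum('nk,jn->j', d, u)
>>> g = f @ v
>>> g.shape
(19, 19)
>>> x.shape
(13, 13)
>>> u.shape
(29, 7)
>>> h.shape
(29, 7)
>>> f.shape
(19, 13)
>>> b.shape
(31, 13)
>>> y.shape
(29,)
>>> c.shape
(19, 7)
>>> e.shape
(13,)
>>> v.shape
(13, 19)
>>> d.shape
(7, 7)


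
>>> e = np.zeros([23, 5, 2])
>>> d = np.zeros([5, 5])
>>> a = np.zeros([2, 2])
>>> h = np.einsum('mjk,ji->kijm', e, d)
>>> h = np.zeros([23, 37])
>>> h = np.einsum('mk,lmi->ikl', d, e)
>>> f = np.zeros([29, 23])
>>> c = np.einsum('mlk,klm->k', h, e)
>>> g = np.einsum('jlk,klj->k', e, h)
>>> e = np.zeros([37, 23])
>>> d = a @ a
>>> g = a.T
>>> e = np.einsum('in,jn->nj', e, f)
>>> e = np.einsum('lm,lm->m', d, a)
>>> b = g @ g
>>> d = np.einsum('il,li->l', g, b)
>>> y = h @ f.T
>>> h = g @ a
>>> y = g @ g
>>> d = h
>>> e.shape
(2,)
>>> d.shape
(2, 2)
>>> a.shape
(2, 2)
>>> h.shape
(2, 2)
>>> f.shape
(29, 23)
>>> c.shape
(23,)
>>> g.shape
(2, 2)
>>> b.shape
(2, 2)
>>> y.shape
(2, 2)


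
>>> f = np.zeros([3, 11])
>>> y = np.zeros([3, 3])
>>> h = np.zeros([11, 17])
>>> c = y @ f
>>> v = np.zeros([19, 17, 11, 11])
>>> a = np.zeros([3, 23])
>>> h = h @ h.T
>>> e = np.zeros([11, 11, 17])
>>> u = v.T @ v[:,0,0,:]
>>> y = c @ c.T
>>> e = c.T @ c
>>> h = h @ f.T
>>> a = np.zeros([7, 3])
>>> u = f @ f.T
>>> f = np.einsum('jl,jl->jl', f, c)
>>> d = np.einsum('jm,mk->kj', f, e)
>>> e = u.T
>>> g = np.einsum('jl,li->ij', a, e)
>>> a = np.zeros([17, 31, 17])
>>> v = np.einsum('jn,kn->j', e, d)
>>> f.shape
(3, 11)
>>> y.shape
(3, 3)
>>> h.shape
(11, 3)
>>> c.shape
(3, 11)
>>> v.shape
(3,)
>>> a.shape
(17, 31, 17)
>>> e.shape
(3, 3)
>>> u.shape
(3, 3)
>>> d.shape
(11, 3)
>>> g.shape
(3, 7)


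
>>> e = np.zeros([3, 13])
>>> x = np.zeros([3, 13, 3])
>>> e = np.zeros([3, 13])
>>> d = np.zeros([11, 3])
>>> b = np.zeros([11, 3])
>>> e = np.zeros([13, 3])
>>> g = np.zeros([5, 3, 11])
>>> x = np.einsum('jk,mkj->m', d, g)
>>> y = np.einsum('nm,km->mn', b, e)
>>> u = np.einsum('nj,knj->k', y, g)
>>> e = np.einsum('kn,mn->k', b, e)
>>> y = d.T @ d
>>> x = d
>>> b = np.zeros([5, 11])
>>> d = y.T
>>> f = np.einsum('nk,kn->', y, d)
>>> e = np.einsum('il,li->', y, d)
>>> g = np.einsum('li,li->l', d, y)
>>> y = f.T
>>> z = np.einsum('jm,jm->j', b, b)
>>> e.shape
()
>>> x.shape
(11, 3)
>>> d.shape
(3, 3)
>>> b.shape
(5, 11)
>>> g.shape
(3,)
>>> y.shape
()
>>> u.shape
(5,)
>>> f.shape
()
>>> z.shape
(5,)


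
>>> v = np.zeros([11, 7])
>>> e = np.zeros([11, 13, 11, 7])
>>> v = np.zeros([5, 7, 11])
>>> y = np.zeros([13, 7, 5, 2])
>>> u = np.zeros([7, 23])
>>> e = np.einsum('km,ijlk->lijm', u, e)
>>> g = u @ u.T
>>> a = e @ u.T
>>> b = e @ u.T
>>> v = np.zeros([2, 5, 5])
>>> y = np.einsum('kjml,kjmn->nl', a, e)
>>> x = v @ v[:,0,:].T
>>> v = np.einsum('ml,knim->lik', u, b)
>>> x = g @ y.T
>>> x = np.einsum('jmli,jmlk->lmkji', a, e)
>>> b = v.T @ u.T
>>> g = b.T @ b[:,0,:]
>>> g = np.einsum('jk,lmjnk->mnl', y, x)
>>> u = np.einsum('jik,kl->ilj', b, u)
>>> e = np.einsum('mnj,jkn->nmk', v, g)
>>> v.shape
(23, 13, 11)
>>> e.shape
(13, 23, 11)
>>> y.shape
(23, 7)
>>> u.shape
(13, 23, 11)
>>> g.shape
(11, 11, 13)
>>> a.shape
(11, 11, 13, 7)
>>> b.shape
(11, 13, 7)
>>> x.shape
(13, 11, 23, 11, 7)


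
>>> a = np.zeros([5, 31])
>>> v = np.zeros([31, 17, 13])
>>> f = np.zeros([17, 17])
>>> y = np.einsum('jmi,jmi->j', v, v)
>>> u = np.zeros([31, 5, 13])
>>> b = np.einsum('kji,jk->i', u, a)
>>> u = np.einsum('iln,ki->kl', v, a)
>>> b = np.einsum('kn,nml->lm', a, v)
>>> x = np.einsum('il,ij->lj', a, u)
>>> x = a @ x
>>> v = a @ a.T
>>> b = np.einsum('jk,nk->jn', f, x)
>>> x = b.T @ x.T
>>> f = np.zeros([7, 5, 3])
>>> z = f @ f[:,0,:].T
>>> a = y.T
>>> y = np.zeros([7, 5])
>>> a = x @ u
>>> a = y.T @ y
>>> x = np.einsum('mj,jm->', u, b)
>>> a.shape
(5, 5)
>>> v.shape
(5, 5)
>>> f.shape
(7, 5, 3)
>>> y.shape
(7, 5)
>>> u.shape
(5, 17)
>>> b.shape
(17, 5)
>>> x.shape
()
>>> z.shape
(7, 5, 7)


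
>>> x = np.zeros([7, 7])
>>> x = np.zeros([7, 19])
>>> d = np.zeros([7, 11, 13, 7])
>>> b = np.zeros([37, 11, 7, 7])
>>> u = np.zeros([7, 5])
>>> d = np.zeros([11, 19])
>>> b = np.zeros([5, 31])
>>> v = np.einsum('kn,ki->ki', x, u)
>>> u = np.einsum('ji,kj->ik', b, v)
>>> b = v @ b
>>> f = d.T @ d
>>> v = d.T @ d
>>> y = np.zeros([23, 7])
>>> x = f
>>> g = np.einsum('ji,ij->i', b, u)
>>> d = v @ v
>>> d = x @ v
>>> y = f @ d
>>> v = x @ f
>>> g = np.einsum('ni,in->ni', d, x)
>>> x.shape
(19, 19)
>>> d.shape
(19, 19)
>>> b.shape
(7, 31)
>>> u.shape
(31, 7)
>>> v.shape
(19, 19)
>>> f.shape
(19, 19)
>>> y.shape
(19, 19)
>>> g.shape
(19, 19)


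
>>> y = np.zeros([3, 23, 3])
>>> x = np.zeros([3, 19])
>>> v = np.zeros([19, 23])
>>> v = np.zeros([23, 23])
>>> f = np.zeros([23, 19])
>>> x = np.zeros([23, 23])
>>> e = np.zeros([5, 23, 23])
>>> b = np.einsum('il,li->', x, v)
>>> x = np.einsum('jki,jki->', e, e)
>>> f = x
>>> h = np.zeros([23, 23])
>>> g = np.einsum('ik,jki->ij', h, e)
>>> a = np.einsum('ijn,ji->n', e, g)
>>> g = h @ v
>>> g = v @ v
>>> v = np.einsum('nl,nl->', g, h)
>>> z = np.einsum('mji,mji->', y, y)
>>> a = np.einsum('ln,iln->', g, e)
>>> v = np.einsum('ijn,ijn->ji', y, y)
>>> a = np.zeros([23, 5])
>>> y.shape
(3, 23, 3)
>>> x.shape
()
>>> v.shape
(23, 3)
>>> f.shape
()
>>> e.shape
(5, 23, 23)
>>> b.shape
()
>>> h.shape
(23, 23)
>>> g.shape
(23, 23)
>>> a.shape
(23, 5)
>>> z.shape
()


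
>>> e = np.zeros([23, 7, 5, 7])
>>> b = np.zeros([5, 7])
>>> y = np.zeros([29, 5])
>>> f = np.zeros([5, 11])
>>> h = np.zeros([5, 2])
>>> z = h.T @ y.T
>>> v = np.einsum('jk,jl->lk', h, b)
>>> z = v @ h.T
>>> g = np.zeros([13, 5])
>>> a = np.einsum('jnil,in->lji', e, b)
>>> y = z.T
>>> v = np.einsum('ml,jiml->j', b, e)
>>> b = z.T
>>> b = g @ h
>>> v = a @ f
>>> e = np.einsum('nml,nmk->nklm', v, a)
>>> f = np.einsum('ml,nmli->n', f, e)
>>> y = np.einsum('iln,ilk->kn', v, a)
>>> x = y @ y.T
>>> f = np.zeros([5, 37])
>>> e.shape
(7, 5, 11, 23)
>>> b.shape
(13, 2)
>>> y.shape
(5, 11)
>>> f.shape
(5, 37)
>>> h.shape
(5, 2)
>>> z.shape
(7, 5)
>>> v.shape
(7, 23, 11)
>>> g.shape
(13, 5)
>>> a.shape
(7, 23, 5)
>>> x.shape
(5, 5)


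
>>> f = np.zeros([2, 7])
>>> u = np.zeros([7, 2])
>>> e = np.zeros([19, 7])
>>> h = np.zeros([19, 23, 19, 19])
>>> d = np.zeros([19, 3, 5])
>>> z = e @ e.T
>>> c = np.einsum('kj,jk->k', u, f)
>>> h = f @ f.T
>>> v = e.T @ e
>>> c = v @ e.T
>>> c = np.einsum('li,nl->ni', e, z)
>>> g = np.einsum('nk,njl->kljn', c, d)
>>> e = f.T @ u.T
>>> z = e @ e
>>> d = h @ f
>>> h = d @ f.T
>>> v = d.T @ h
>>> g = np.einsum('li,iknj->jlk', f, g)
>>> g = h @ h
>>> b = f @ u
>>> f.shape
(2, 7)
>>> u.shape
(7, 2)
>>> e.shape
(7, 7)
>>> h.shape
(2, 2)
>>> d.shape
(2, 7)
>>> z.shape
(7, 7)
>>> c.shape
(19, 7)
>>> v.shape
(7, 2)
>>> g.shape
(2, 2)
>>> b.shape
(2, 2)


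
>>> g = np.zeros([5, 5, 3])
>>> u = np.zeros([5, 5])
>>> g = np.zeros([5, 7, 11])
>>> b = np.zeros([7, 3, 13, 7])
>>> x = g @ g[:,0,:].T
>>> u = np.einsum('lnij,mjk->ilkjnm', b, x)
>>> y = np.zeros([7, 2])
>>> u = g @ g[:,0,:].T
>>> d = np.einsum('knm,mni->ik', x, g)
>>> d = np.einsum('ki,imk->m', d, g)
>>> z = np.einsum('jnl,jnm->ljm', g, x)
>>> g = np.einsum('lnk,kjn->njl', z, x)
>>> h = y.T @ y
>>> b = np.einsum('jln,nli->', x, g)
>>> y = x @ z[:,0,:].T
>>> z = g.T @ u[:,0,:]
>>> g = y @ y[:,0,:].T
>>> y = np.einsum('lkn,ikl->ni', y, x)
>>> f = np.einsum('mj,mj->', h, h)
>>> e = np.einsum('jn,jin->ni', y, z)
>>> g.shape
(5, 7, 5)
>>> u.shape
(5, 7, 5)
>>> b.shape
()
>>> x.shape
(5, 7, 5)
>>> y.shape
(11, 5)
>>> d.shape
(7,)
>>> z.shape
(11, 7, 5)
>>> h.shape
(2, 2)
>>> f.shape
()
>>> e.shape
(5, 7)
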